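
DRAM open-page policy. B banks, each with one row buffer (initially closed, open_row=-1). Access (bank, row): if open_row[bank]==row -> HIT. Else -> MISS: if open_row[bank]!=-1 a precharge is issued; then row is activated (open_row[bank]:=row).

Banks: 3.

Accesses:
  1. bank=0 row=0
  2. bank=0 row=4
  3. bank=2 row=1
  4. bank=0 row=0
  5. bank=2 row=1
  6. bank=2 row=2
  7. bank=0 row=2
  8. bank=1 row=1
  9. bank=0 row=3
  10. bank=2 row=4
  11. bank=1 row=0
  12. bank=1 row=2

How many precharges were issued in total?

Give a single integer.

Acc 1: bank0 row0 -> MISS (open row0); precharges=0
Acc 2: bank0 row4 -> MISS (open row4); precharges=1
Acc 3: bank2 row1 -> MISS (open row1); precharges=1
Acc 4: bank0 row0 -> MISS (open row0); precharges=2
Acc 5: bank2 row1 -> HIT
Acc 6: bank2 row2 -> MISS (open row2); precharges=3
Acc 7: bank0 row2 -> MISS (open row2); precharges=4
Acc 8: bank1 row1 -> MISS (open row1); precharges=4
Acc 9: bank0 row3 -> MISS (open row3); precharges=5
Acc 10: bank2 row4 -> MISS (open row4); precharges=6
Acc 11: bank1 row0 -> MISS (open row0); precharges=7
Acc 12: bank1 row2 -> MISS (open row2); precharges=8

Answer: 8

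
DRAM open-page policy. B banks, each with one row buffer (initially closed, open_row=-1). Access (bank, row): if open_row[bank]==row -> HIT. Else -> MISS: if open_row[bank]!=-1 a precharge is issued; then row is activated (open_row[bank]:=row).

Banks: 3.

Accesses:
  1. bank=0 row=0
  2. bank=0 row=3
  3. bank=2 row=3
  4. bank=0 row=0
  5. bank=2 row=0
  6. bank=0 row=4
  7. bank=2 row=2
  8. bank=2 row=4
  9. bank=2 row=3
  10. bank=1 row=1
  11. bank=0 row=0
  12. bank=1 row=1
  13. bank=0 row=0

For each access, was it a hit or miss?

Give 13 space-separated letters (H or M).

Acc 1: bank0 row0 -> MISS (open row0); precharges=0
Acc 2: bank0 row3 -> MISS (open row3); precharges=1
Acc 3: bank2 row3 -> MISS (open row3); precharges=1
Acc 4: bank0 row0 -> MISS (open row0); precharges=2
Acc 5: bank2 row0 -> MISS (open row0); precharges=3
Acc 6: bank0 row4 -> MISS (open row4); precharges=4
Acc 7: bank2 row2 -> MISS (open row2); precharges=5
Acc 8: bank2 row4 -> MISS (open row4); precharges=6
Acc 9: bank2 row3 -> MISS (open row3); precharges=7
Acc 10: bank1 row1 -> MISS (open row1); precharges=7
Acc 11: bank0 row0 -> MISS (open row0); precharges=8
Acc 12: bank1 row1 -> HIT
Acc 13: bank0 row0 -> HIT

Answer: M M M M M M M M M M M H H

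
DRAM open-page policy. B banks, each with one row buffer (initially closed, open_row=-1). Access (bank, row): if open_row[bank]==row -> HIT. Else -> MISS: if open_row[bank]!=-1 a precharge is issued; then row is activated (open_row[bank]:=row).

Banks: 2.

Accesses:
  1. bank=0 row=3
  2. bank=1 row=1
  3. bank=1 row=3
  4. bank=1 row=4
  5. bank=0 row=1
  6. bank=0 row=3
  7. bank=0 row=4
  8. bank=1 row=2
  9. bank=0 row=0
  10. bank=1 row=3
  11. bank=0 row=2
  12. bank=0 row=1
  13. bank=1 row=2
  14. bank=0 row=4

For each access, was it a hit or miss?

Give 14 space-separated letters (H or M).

Answer: M M M M M M M M M M M M M M

Derivation:
Acc 1: bank0 row3 -> MISS (open row3); precharges=0
Acc 2: bank1 row1 -> MISS (open row1); precharges=0
Acc 3: bank1 row3 -> MISS (open row3); precharges=1
Acc 4: bank1 row4 -> MISS (open row4); precharges=2
Acc 5: bank0 row1 -> MISS (open row1); precharges=3
Acc 6: bank0 row3 -> MISS (open row3); precharges=4
Acc 7: bank0 row4 -> MISS (open row4); precharges=5
Acc 8: bank1 row2 -> MISS (open row2); precharges=6
Acc 9: bank0 row0 -> MISS (open row0); precharges=7
Acc 10: bank1 row3 -> MISS (open row3); precharges=8
Acc 11: bank0 row2 -> MISS (open row2); precharges=9
Acc 12: bank0 row1 -> MISS (open row1); precharges=10
Acc 13: bank1 row2 -> MISS (open row2); precharges=11
Acc 14: bank0 row4 -> MISS (open row4); precharges=12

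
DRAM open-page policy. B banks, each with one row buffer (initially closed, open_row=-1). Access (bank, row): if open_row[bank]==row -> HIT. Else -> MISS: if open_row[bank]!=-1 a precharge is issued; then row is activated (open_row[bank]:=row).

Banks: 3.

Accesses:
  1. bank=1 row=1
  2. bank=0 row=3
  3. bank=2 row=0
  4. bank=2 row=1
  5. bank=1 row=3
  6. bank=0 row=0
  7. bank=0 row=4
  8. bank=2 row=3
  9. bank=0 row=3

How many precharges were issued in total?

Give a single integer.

Answer: 6

Derivation:
Acc 1: bank1 row1 -> MISS (open row1); precharges=0
Acc 2: bank0 row3 -> MISS (open row3); precharges=0
Acc 3: bank2 row0 -> MISS (open row0); precharges=0
Acc 4: bank2 row1 -> MISS (open row1); precharges=1
Acc 5: bank1 row3 -> MISS (open row3); precharges=2
Acc 6: bank0 row0 -> MISS (open row0); precharges=3
Acc 7: bank0 row4 -> MISS (open row4); precharges=4
Acc 8: bank2 row3 -> MISS (open row3); precharges=5
Acc 9: bank0 row3 -> MISS (open row3); precharges=6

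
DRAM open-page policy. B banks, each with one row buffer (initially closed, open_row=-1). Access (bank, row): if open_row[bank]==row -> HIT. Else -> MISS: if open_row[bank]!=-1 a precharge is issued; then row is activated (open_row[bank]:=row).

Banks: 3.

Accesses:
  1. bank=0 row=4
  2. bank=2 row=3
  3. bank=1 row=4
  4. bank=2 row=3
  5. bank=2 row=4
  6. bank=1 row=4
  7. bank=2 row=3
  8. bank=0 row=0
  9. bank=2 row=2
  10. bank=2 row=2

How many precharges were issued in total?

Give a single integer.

Answer: 4

Derivation:
Acc 1: bank0 row4 -> MISS (open row4); precharges=0
Acc 2: bank2 row3 -> MISS (open row3); precharges=0
Acc 3: bank1 row4 -> MISS (open row4); precharges=0
Acc 4: bank2 row3 -> HIT
Acc 5: bank2 row4 -> MISS (open row4); precharges=1
Acc 6: bank1 row4 -> HIT
Acc 7: bank2 row3 -> MISS (open row3); precharges=2
Acc 8: bank0 row0 -> MISS (open row0); precharges=3
Acc 9: bank2 row2 -> MISS (open row2); precharges=4
Acc 10: bank2 row2 -> HIT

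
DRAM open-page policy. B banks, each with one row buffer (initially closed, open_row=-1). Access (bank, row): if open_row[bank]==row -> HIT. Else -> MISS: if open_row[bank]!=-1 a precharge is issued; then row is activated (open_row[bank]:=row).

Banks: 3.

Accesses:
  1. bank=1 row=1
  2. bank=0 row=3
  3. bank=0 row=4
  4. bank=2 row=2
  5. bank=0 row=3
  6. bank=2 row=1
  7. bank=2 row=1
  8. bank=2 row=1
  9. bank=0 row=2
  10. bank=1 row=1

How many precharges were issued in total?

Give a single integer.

Acc 1: bank1 row1 -> MISS (open row1); precharges=0
Acc 2: bank0 row3 -> MISS (open row3); precharges=0
Acc 3: bank0 row4 -> MISS (open row4); precharges=1
Acc 4: bank2 row2 -> MISS (open row2); precharges=1
Acc 5: bank0 row3 -> MISS (open row3); precharges=2
Acc 6: bank2 row1 -> MISS (open row1); precharges=3
Acc 7: bank2 row1 -> HIT
Acc 8: bank2 row1 -> HIT
Acc 9: bank0 row2 -> MISS (open row2); precharges=4
Acc 10: bank1 row1 -> HIT

Answer: 4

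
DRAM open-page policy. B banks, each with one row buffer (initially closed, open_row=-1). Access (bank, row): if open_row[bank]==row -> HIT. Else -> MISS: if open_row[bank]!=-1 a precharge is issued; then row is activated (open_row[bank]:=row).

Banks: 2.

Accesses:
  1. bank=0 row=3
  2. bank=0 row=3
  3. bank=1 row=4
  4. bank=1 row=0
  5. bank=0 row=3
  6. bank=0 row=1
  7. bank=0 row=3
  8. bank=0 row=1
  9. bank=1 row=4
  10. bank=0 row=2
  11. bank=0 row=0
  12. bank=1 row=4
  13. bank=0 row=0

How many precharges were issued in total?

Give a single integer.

Acc 1: bank0 row3 -> MISS (open row3); precharges=0
Acc 2: bank0 row3 -> HIT
Acc 3: bank1 row4 -> MISS (open row4); precharges=0
Acc 4: bank1 row0 -> MISS (open row0); precharges=1
Acc 5: bank0 row3 -> HIT
Acc 6: bank0 row1 -> MISS (open row1); precharges=2
Acc 7: bank0 row3 -> MISS (open row3); precharges=3
Acc 8: bank0 row1 -> MISS (open row1); precharges=4
Acc 9: bank1 row4 -> MISS (open row4); precharges=5
Acc 10: bank0 row2 -> MISS (open row2); precharges=6
Acc 11: bank0 row0 -> MISS (open row0); precharges=7
Acc 12: bank1 row4 -> HIT
Acc 13: bank0 row0 -> HIT

Answer: 7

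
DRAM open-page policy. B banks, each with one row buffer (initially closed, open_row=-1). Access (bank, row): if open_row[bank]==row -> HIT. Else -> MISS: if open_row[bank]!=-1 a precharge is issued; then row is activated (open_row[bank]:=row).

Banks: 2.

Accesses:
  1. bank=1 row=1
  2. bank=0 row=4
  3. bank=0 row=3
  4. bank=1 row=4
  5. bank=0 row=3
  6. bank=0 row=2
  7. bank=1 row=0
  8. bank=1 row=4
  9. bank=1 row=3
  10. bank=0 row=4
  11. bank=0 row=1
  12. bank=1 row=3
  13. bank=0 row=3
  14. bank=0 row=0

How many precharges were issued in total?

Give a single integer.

Answer: 10

Derivation:
Acc 1: bank1 row1 -> MISS (open row1); precharges=0
Acc 2: bank0 row4 -> MISS (open row4); precharges=0
Acc 3: bank0 row3 -> MISS (open row3); precharges=1
Acc 4: bank1 row4 -> MISS (open row4); precharges=2
Acc 5: bank0 row3 -> HIT
Acc 6: bank0 row2 -> MISS (open row2); precharges=3
Acc 7: bank1 row0 -> MISS (open row0); precharges=4
Acc 8: bank1 row4 -> MISS (open row4); precharges=5
Acc 9: bank1 row3 -> MISS (open row3); precharges=6
Acc 10: bank0 row4 -> MISS (open row4); precharges=7
Acc 11: bank0 row1 -> MISS (open row1); precharges=8
Acc 12: bank1 row3 -> HIT
Acc 13: bank0 row3 -> MISS (open row3); precharges=9
Acc 14: bank0 row0 -> MISS (open row0); precharges=10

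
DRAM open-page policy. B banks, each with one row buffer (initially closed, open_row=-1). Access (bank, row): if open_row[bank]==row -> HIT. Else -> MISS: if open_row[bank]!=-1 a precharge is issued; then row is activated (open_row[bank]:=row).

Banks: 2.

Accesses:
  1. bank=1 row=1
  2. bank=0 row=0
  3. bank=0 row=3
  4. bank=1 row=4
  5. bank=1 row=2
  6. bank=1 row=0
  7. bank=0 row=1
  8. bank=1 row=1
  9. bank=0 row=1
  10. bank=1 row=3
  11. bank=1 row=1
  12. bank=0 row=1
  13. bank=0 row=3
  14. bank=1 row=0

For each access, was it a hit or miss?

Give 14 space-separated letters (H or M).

Acc 1: bank1 row1 -> MISS (open row1); precharges=0
Acc 2: bank0 row0 -> MISS (open row0); precharges=0
Acc 3: bank0 row3 -> MISS (open row3); precharges=1
Acc 4: bank1 row4 -> MISS (open row4); precharges=2
Acc 5: bank1 row2 -> MISS (open row2); precharges=3
Acc 6: bank1 row0 -> MISS (open row0); precharges=4
Acc 7: bank0 row1 -> MISS (open row1); precharges=5
Acc 8: bank1 row1 -> MISS (open row1); precharges=6
Acc 9: bank0 row1 -> HIT
Acc 10: bank1 row3 -> MISS (open row3); precharges=7
Acc 11: bank1 row1 -> MISS (open row1); precharges=8
Acc 12: bank0 row1 -> HIT
Acc 13: bank0 row3 -> MISS (open row3); precharges=9
Acc 14: bank1 row0 -> MISS (open row0); precharges=10

Answer: M M M M M M M M H M M H M M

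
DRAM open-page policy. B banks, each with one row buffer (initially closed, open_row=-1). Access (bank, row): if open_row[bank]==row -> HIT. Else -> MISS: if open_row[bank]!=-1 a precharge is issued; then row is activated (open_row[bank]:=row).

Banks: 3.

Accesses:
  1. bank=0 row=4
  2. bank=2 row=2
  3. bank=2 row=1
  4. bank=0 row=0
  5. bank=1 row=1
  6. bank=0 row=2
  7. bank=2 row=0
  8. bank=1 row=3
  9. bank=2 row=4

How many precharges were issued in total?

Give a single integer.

Answer: 6

Derivation:
Acc 1: bank0 row4 -> MISS (open row4); precharges=0
Acc 2: bank2 row2 -> MISS (open row2); precharges=0
Acc 3: bank2 row1 -> MISS (open row1); precharges=1
Acc 4: bank0 row0 -> MISS (open row0); precharges=2
Acc 5: bank1 row1 -> MISS (open row1); precharges=2
Acc 6: bank0 row2 -> MISS (open row2); precharges=3
Acc 7: bank2 row0 -> MISS (open row0); precharges=4
Acc 8: bank1 row3 -> MISS (open row3); precharges=5
Acc 9: bank2 row4 -> MISS (open row4); precharges=6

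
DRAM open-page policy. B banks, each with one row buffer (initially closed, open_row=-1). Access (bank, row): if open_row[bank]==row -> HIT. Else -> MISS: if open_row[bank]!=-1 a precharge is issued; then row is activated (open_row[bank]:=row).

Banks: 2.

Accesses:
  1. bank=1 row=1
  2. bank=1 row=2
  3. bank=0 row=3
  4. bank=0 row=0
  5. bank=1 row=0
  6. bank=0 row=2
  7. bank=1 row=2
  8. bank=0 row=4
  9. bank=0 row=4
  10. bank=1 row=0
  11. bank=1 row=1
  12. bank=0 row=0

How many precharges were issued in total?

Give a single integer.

Acc 1: bank1 row1 -> MISS (open row1); precharges=0
Acc 2: bank1 row2 -> MISS (open row2); precharges=1
Acc 3: bank0 row3 -> MISS (open row3); precharges=1
Acc 4: bank0 row0 -> MISS (open row0); precharges=2
Acc 5: bank1 row0 -> MISS (open row0); precharges=3
Acc 6: bank0 row2 -> MISS (open row2); precharges=4
Acc 7: bank1 row2 -> MISS (open row2); precharges=5
Acc 8: bank0 row4 -> MISS (open row4); precharges=6
Acc 9: bank0 row4 -> HIT
Acc 10: bank1 row0 -> MISS (open row0); precharges=7
Acc 11: bank1 row1 -> MISS (open row1); precharges=8
Acc 12: bank0 row0 -> MISS (open row0); precharges=9

Answer: 9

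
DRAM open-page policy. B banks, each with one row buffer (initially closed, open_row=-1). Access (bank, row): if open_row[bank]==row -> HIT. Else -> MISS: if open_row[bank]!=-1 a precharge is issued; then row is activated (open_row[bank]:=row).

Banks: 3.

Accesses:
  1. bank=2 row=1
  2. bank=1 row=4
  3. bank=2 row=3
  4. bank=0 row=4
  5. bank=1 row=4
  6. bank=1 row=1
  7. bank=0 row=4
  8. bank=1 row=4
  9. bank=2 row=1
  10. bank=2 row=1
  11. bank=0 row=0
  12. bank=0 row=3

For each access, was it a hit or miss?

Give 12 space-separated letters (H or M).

Acc 1: bank2 row1 -> MISS (open row1); precharges=0
Acc 2: bank1 row4 -> MISS (open row4); precharges=0
Acc 3: bank2 row3 -> MISS (open row3); precharges=1
Acc 4: bank0 row4 -> MISS (open row4); precharges=1
Acc 5: bank1 row4 -> HIT
Acc 6: bank1 row1 -> MISS (open row1); precharges=2
Acc 7: bank0 row4 -> HIT
Acc 8: bank1 row4 -> MISS (open row4); precharges=3
Acc 9: bank2 row1 -> MISS (open row1); precharges=4
Acc 10: bank2 row1 -> HIT
Acc 11: bank0 row0 -> MISS (open row0); precharges=5
Acc 12: bank0 row3 -> MISS (open row3); precharges=6

Answer: M M M M H M H M M H M M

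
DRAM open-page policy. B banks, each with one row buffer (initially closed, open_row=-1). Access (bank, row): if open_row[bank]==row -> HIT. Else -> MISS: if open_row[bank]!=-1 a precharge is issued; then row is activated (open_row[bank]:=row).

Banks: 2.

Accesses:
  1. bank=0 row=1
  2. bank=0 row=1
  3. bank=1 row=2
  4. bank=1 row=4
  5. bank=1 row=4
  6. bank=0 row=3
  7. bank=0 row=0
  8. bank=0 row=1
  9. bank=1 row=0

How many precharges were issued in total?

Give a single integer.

Acc 1: bank0 row1 -> MISS (open row1); precharges=0
Acc 2: bank0 row1 -> HIT
Acc 3: bank1 row2 -> MISS (open row2); precharges=0
Acc 4: bank1 row4 -> MISS (open row4); precharges=1
Acc 5: bank1 row4 -> HIT
Acc 6: bank0 row3 -> MISS (open row3); precharges=2
Acc 7: bank0 row0 -> MISS (open row0); precharges=3
Acc 8: bank0 row1 -> MISS (open row1); precharges=4
Acc 9: bank1 row0 -> MISS (open row0); precharges=5

Answer: 5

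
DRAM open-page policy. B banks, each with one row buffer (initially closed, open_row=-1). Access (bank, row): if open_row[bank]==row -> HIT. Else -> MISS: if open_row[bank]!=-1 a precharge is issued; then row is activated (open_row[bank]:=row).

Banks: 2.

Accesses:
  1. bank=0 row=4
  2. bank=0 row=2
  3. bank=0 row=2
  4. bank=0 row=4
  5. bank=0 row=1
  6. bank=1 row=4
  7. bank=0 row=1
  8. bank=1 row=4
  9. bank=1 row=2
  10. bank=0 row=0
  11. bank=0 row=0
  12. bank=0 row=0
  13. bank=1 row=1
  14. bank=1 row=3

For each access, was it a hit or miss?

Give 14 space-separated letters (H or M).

Acc 1: bank0 row4 -> MISS (open row4); precharges=0
Acc 2: bank0 row2 -> MISS (open row2); precharges=1
Acc 3: bank0 row2 -> HIT
Acc 4: bank0 row4 -> MISS (open row4); precharges=2
Acc 5: bank0 row1 -> MISS (open row1); precharges=3
Acc 6: bank1 row4 -> MISS (open row4); precharges=3
Acc 7: bank0 row1 -> HIT
Acc 8: bank1 row4 -> HIT
Acc 9: bank1 row2 -> MISS (open row2); precharges=4
Acc 10: bank0 row0 -> MISS (open row0); precharges=5
Acc 11: bank0 row0 -> HIT
Acc 12: bank0 row0 -> HIT
Acc 13: bank1 row1 -> MISS (open row1); precharges=6
Acc 14: bank1 row3 -> MISS (open row3); precharges=7

Answer: M M H M M M H H M M H H M M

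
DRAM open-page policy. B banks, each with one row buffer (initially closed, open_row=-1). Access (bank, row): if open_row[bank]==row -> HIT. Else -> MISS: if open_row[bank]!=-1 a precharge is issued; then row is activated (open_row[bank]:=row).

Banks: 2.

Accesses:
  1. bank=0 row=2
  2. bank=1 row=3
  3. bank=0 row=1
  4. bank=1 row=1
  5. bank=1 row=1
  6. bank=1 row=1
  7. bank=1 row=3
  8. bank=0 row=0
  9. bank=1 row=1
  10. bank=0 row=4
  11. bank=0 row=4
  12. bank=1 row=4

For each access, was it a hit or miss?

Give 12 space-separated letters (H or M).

Answer: M M M M H H M M M M H M

Derivation:
Acc 1: bank0 row2 -> MISS (open row2); precharges=0
Acc 2: bank1 row3 -> MISS (open row3); precharges=0
Acc 3: bank0 row1 -> MISS (open row1); precharges=1
Acc 4: bank1 row1 -> MISS (open row1); precharges=2
Acc 5: bank1 row1 -> HIT
Acc 6: bank1 row1 -> HIT
Acc 7: bank1 row3 -> MISS (open row3); precharges=3
Acc 8: bank0 row0 -> MISS (open row0); precharges=4
Acc 9: bank1 row1 -> MISS (open row1); precharges=5
Acc 10: bank0 row4 -> MISS (open row4); precharges=6
Acc 11: bank0 row4 -> HIT
Acc 12: bank1 row4 -> MISS (open row4); precharges=7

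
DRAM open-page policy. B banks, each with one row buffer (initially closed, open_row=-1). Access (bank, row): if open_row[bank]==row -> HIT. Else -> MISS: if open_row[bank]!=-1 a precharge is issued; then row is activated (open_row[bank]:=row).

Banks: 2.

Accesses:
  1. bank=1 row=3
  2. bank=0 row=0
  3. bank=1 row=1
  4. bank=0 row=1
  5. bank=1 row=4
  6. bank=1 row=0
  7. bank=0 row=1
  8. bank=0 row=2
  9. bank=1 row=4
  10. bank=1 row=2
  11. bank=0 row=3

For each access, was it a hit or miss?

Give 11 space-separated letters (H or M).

Acc 1: bank1 row3 -> MISS (open row3); precharges=0
Acc 2: bank0 row0 -> MISS (open row0); precharges=0
Acc 3: bank1 row1 -> MISS (open row1); precharges=1
Acc 4: bank0 row1 -> MISS (open row1); precharges=2
Acc 5: bank1 row4 -> MISS (open row4); precharges=3
Acc 6: bank1 row0 -> MISS (open row0); precharges=4
Acc 7: bank0 row1 -> HIT
Acc 8: bank0 row2 -> MISS (open row2); precharges=5
Acc 9: bank1 row4 -> MISS (open row4); precharges=6
Acc 10: bank1 row2 -> MISS (open row2); precharges=7
Acc 11: bank0 row3 -> MISS (open row3); precharges=8

Answer: M M M M M M H M M M M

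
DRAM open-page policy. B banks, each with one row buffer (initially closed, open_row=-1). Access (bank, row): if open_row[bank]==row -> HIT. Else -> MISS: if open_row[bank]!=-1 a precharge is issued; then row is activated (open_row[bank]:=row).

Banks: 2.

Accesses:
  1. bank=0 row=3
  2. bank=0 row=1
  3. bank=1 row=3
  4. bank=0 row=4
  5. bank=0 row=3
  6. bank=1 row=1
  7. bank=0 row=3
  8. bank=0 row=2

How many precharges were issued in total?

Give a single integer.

Acc 1: bank0 row3 -> MISS (open row3); precharges=0
Acc 2: bank0 row1 -> MISS (open row1); precharges=1
Acc 3: bank1 row3 -> MISS (open row3); precharges=1
Acc 4: bank0 row4 -> MISS (open row4); precharges=2
Acc 5: bank0 row3 -> MISS (open row3); precharges=3
Acc 6: bank1 row1 -> MISS (open row1); precharges=4
Acc 7: bank0 row3 -> HIT
Acc 8: bank0 row2 -> MISS (open row2); precharges=5

Answer: 5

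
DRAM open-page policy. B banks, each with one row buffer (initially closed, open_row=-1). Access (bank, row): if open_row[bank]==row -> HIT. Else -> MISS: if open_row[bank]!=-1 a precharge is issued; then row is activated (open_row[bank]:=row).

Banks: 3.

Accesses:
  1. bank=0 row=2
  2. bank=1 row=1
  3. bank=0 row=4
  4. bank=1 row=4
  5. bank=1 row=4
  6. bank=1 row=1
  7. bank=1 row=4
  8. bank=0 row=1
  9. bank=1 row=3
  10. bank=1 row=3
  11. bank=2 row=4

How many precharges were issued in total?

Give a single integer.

Acc 1: bank0 row2 -> MISS (open row2); precharges=0
Acc 2: bank1 row1 -> MISS (open row1); precharges=0
Acc 3: bank0 row4 -> MISS (open row4); precharges=1
Acc 4: bank1 row4 -> MISS (open row4); precharges=2
Acc 5: bank1 row4 -> HIT
Acc 6: bank1 row1 -> MISS (open row1); precharges=3
Acc 7: bank1 row4 -> MISS (open row4); precharges=4
Acc 8: bank0 row1 -> MISS (open row1); precharges=5
Acc 9: bank1 row3 -> MISS (open row3); precharges=6
Acc 10: bank1 row3 -> HIT
Acc 11: bank2 row4 -> MISS (open row4); precharges=6

Answer: 6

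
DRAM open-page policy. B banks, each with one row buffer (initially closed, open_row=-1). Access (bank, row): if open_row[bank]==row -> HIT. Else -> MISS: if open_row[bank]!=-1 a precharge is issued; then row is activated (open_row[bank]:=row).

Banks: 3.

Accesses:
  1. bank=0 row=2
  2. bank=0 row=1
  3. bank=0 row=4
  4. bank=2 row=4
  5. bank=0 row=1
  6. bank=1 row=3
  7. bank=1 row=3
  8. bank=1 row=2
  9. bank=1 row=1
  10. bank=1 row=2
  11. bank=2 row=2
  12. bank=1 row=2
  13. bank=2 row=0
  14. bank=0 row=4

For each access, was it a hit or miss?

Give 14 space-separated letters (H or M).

Acc 1: bank0 row2 -> MISS (open row2); precharges=0
Acc 2: bank0 row1 -> MISS (open row1); precharges=1
Acc 3: bank0 row4 -> MISS (open row4); precharges=2
Acc 4: bank2 row4 -> MISS (open row4); precharges=2
Acc 5: bank0 row1 -> MISS (open row1); precharges=3
Acc 6: bank1 row3 -> MISS (open row3); precharges=3
Acc 7: bank1 row3 -> HIT
Acc 8: bank1 row2 -> MISS (open row2); precharges=4
Acc 9: bank1 row1 -> MISS (open row1); precharges=5
Acc 10: bank1 row2 -> MISS (open row2); precharges=6
Acc 11: bank2 row2 -> MISS (open row2); precharges=7
Acc 12: bank1 row2 -> HIT
Acc 13: bank2 row0 -> MISS (open row0); precharges=8
Acc 14: bank0 row4 -> MISS (open row4); precharges=9

Answer: M M M M M M H M M M M H M M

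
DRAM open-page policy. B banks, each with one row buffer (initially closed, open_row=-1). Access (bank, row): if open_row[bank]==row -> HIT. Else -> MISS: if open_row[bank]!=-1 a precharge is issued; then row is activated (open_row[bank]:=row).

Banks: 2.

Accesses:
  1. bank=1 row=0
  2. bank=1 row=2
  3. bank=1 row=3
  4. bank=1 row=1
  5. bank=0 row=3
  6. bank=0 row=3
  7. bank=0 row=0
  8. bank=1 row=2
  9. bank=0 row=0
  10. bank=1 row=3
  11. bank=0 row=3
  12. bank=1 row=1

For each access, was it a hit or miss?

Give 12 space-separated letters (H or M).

Answer: M M M M M H M M H M M M

Derivation:
Acc 1: bank1 row0 -> MISS (open row0); precharges=0
Acc 2: bank1 row2 -> MISS (open row2); precharges=1
Acc 3: bank1 row3 -> MISS (open row3); precharges=2
Acc 4: bank1 row1 -> MISS (open row1); precharges=3
Acc 5: bank0 row3 -> MISS (open row3); precharges=3
Acc 6: bank0 row3 -> HIT
Acc 7: bank0 row0 -> MISS (open row0); precharges=4
Acc 8: bank1 row2 -> MISS (open row2); precharges=5
Acc 9: bank0 row0 -> HIT
Acc 10: bank1 row3 -> MISS (open row3); precharges=6
Acc 11: bank0 row3 -> MISS (open row3); precharges=7
Acc 12: bank1 row1 -> MISS (open row1); precharges=8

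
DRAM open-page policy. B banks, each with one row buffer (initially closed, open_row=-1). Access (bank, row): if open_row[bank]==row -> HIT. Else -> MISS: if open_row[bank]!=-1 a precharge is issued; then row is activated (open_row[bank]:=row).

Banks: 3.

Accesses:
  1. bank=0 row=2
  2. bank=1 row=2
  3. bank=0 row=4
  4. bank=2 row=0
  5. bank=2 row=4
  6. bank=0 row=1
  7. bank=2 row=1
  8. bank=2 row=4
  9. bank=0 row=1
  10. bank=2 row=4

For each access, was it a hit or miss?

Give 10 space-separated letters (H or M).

Answer: M M M M M M M M H H

Derivation:
Acc 1: bank0 row2 -> MISS (open row2); precharges=0
Acc 2: bank1 row2 -> MISS (open row2); precharges=0
Acc 3: bank0 row4 -> MISS (open row4); precharges=1
Acc 4: bank2 row0 -> MISS (open row0); precharges=1
Acc 5: bank2 row4 -> MISS (open row4); precharges=2
Acc 6: bank0 row1 -> MISS (open row1); precharges=3
Acc 7: bank2 row1 -> MISS (open row1); precharges=4
Acc 8: bank2 row4 -> MISS (open row4); precharges=5
Acc 9: bank0 row1 -> HIT
Acc 10: bank2 row4 -> HIT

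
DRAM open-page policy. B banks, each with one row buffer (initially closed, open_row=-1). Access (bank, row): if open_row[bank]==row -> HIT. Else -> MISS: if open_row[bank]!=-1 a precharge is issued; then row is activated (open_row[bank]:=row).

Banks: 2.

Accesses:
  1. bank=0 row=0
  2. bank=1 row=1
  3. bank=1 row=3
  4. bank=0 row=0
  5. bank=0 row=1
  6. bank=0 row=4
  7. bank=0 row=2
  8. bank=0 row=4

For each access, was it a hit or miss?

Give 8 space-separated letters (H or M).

Answer: M M M H M M M M

Derivation:
Acc 1: bank0 row0 -> MISS (open row0); precharges=0
Acc 2: bank1 row1 -> MISS (open row1); precharges=0
Acc 3: bank1 row3 -> MISS (open row3); precharges=1
Acc 4: bank0 row0 -> HIT
Acc 5: bank0 row1 -> MISS (open row1); precharges=2
Acc 6: bank0 row4 -> MISS (open row4); precharges=3
Acc 7: bank0 row2 -> MISS (open row2); precharges=4
Acc 8: bank0 row4 -> MISS (open row4); precharges=5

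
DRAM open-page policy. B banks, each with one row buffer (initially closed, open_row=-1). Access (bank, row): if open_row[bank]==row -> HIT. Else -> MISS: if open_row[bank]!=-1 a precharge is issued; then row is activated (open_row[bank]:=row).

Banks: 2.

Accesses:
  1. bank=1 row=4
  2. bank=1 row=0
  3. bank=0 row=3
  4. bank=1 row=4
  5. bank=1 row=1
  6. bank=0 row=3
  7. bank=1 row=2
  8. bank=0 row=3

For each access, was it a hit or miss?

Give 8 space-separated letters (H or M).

Acc 1: bank1 row4 -> MISS (open row4); precharges=0
Acc 2: bank1 row0 -> MISS (open row0); precharges=1
Acc 3: bank0 row3 -> MISS (open row3); precharges=1
Acc 4: bank1 row4 -> MISS (open row4); precharges=2
Acc 5: bank1 row1 -> MISS (open row1); precharges=3
Acc 6: bank0 row3 -> HIT
Acc 7: bank1 row2 -> MISS (open row2); precharges=4
Acc 8: bank0 row3 -> HIT

Answer: M M M M M H M H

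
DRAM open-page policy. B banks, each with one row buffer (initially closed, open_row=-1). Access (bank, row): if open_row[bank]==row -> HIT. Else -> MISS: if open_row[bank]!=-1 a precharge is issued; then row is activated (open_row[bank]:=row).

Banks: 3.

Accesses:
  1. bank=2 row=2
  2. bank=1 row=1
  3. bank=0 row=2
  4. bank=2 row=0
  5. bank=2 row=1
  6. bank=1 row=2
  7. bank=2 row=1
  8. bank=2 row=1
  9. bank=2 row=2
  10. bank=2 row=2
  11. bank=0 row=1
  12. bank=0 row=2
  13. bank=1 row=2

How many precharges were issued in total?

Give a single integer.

Answer: 6

Derivation:
Acc 1: bank2 row2 -> MISS (open row2); precharges=0
Acc 2: bank1 row1 -> MISS (open row1); precharges=0
Acc 3: bank0 row2 -> MISS (open row2); precharges=0
Acc 4: bank2 row0 -> MISS (open row0); precharges=1
Acc 5: bank2 row1 -> MISS (open row1); precharges=2
Acc 6: bank1 row2 -> MISS (open row2); precharges=3
Acc 7: bank2 row1 -> HIT
Acc 8: bank2 row1 -> HIT
Acc 9: bank2 row2 -> MISS (open row2); precharges=4
Acc 10: bank2 row2 -> HIT
Acc 11: bank0 row1 -> MISS (open row1); precharges=5
Acc 12: bank0 row2 -> MISS (open row2); precharges=6
Acc 13: bank1 row2 -> HIT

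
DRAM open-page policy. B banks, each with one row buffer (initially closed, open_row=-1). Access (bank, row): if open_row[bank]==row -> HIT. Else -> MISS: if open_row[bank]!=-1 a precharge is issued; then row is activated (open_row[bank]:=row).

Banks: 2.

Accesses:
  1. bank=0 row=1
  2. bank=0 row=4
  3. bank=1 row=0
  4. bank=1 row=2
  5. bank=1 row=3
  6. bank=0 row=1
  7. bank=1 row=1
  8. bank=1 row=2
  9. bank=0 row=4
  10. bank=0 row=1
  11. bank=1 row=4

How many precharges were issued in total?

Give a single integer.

Acc 1: bank0 row1 -> MISS (open row1); precharges=0
Acc 2: bank0 row4 -> MISS (open row4); precharges=1
Acc 3: bank1 row0 -> MISS (open row0); precharges=1
Acc 4: bank1 row2 -> MISS (open row2); precharges=2
Acc 5: bank1 row3 -> MISS (open row3); precharges=3
Acc 6: bank0 row1 -> MISS (open row1); precharges=4
Acc 7: bank1 row1 -> MISS (open row1); precharges=5
Acc 8: bank1 row2 -> MISS (open row2); precharges=6
Acc 9: bank0 row4 -> MISS (open row4); precharges=7
Acc 10: bank0 row1 -> MISS (open row1); precharges=8
Acc 11: bank1 row4 -> MISS (open row4); precharges=9

Answer: 9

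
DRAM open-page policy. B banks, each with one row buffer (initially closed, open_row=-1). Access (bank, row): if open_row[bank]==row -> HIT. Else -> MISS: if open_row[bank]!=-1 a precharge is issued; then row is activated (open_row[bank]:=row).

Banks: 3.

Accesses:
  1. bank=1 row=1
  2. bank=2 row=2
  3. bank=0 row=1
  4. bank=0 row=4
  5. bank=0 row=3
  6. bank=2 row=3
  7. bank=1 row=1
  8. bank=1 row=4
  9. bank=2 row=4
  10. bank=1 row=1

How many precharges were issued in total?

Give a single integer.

Answer: 6

Derivation:
Acc 1: bank1 row1 -> MISS (open row1); precharges=0
Acc 2: bank2 row2 -> MISS (open row2); precharges=0
Acc 3: bank0 row1 -> MISS (open row1); precharges=0
Acc 4: bank0 row4 -> MISS (open row4); precharges=1
Acc 5: bank0 row3 -> MISS (open row3); precharges=2
Acc 6: bank2 row3 -> MISS (open row3); precharges=3
Acc 7: bank1 row1 -> HIT
Acc 8: bank1 row4 -> MISS (open row4); precharges=4
Acc 9: bank2 row4 -> MISS (open row4); precharges=5
Acc 10: bank1 row1 -> MISS (open row1); precharges=6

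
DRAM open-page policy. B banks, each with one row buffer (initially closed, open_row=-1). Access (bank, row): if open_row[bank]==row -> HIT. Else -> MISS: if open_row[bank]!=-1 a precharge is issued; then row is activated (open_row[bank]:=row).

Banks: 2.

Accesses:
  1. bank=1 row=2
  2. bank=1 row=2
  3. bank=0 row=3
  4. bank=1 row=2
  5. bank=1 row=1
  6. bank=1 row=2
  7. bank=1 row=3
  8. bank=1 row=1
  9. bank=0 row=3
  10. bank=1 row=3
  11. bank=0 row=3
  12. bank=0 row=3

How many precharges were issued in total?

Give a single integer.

Acc 1: bank1 row2 -> MISS (open row2); precharges=0
Acc 2: bank1 row2 -> HIT
Acc 3: bank0 row3 -> MISS (open row3); precharges=0
Acc 4: bank1 row2 -> HIT
Acc 5: bank1 row1 -> MISS (open row1); precharges=1
Acc 6: bank1 row2 -> MISS (open row2); precharges=2
Acc 7: bank1 row3 -> MISS (open row3); precharges=3
Acc 8: bank1 row1 -> MISS (open row1); precharges=4
Acc 9: bank0 row3 -> HIT
Acc 10: bank1 row3 -> MISS (open row3); precharges=5
Acc 11: bank0 row3 -> HIT
Acc 12: bank0 row3 -> HIT

Answer: 5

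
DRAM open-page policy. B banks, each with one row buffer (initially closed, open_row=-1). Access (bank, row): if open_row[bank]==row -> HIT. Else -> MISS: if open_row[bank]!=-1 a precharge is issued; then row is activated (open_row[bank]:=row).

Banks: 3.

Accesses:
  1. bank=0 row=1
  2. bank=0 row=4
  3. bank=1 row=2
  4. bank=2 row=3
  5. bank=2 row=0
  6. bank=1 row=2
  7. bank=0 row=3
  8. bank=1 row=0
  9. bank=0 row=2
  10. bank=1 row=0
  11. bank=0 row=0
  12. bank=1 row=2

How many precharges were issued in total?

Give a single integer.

Answer: 7

Derivation:
Acc 1: bank0 row1 -> MISS (open row1); precharges=0
Acc 2: bank0 row4 -> MISS (open row4); precharges=1
Acc 3: bank1 row2 -> MISS (open row2); precharges=1
Acc 4: bank2 row3 -> MISS (open row3); precharges=1
Acc 5: bank2 row0 -> MISS (open row0); precharges=2
Acc 6: bank1 row2 -> HIT
Acc 7: bank0 row3 -> MISS (open row3); precharges=3
Acc 8: bank1 row0 -> MISS (open row0); precharges=4
Acc 9: bank0 row2 -> MISS (open row2); precharges=5
Acc 10: bank1 row0 -> HIT
Acc 11: bank0 row0 -> MISS (open row0); precharges=6
Acc 12: bank1 row2 -> MISS (open row2); precharges=7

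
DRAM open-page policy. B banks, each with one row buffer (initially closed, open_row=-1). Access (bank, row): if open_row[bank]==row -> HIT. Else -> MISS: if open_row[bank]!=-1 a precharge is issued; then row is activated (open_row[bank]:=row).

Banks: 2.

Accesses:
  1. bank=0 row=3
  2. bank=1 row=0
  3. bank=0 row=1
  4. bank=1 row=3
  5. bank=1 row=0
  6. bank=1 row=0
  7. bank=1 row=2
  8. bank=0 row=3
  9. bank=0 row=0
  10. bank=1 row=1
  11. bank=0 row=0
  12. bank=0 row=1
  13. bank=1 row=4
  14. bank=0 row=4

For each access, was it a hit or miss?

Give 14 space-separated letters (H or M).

Acc 1: bank0 row3 -> MISS (open row3); precharges=0
Acc 2: bank1 row0 -> MISS (open row0); precharges=0
Acc 3: bank0 row1 -> MISS (open row1); precharges=1
Acc 4: bank1 row3 -> MISS (open row3); precharges=2
Acc 5: bank1 row0 -> MISS (open row0); precharges=3
Acc 6: bank1 row0 -> HIT
Acc 7: bank1 row2 -> MISS (open row2); precharges=4
Acc 8: bank0 row3 -> MISS (open row3); precharges=5
Acc 9: bank0 row0 -> MISS (open row0); precharges=6
Acc 10: bank1 row1 -> MISS (open row1); precharges=7
Acc 11: bank0 row0 -> HIT
Acc 12: bank0 row1 -> MISS (open row1); precharges=8
Acc 13: bank1 row4 -> MISS (open row4); precharges=9
Acc 14: bank0 row4 -> MISS (open row4); precharges=10

Answer: M M M M M H M M M M H M M M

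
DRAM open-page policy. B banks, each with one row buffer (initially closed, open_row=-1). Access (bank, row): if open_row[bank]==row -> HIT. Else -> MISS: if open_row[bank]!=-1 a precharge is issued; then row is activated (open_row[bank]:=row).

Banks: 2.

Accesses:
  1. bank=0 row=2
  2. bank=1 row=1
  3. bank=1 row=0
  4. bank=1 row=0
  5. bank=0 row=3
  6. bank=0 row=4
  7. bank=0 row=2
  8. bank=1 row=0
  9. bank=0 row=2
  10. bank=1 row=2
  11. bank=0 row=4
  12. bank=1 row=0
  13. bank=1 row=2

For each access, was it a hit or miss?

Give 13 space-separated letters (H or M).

Answer: M M M H M M M H H M M M M

Derivation:
Acc 1: bank0 row2 -> MISS (open row2); precharges=0
Acc 2: bank1 row1 -> MISS (open row1); precharges=0
Acc 3: bank1 row0 -> MISS (open row0); precharges=1
Acc 4: bank1 row0 -> HIT
Acc 5: bank0 row3 -> MISS (open row3); precharges=2
Acc 6: bank0 row4 -> MISS (open row4); precharges=3
Acc 7: bank0 row2 -> MISS (open row2); precharges=4
Acc 8: bank1 row0 -> HIT
Acc 9: bank0 row2 -> HIT
Acc 10: bank1 row2 -> MISS (open row2); precharges=5
Acc 11: bank0 row4 -> MISS (open row4); precharges=6
Acc 12: bank1 row0 -> MISS (open row0); precharges=7
Acc 13: bank1 row2 -> MISS (open row2); precharges=8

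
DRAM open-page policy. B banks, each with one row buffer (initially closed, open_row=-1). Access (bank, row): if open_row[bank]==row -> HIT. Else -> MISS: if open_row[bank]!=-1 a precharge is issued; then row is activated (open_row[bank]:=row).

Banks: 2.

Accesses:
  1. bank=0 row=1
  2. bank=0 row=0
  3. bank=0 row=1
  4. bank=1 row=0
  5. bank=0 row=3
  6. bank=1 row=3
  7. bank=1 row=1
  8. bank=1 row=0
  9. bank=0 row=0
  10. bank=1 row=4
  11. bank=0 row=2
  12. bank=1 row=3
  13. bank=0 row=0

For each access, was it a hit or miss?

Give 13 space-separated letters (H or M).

Acc 1: bank0 row1 -> MISS (open row1); precharges=0
Acc 2: bank0 row0 -> MISS (open row0); precharges=1
Acc 3: bank0 row1 -> MISS (open row1); precharges=2
Acc 4: bank1 row0 -> MISS (open row0); precharges=2
Acc 5: bank0 row3 -> MISS (open row3); precharges=3
Acc 6: bank1 row3 -> MISS (open row3); precharges=4
Acc 7: bank1 row1 -> MISS (open row1); precharges=5
Acc 8: bank1 row0 -> MISS (open row0); precharges=6
Acc 9: bank0 row0 -> MISS (open row0); precharges=7
Acc 10: bank1 row4 -> MISS (open row4); precharges=8
Acc 11: bank0 row2 -> MISS (open row2); precharges=9
Acc 12: bank1 row3 -> MISS (open row3); precharges=10
Acc 13: bank0 row0 -> MISS (open row0); precharges=11

Answer: M M M M M M M M M M M M M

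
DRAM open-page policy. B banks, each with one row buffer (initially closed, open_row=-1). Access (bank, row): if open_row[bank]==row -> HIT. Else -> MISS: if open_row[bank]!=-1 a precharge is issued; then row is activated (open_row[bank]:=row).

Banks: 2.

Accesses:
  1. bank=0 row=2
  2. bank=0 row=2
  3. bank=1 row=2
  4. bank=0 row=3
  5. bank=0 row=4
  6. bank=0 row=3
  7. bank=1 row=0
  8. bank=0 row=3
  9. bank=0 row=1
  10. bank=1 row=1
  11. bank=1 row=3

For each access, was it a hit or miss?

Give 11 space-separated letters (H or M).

Acc 1: bank0 row2 -> MISS (open row2); precharges=0
Acc 2: bank0 row2 -> HIT
Acc 3: bank1 row2 -> MISS (open row2); precharges=0
Acc 4: bank0 row3 -> MISS (open row3); precharges=1
Acc 5: bank0 row4 -> MISS (open row4); precharges=2
Acc 6: bank0 row3 -> MISS (open row3); precharges=3
Acc 7: bank1 row0 -> MISS (open row0); precharges=4
Acc 8: bank0 row3 -> HIT
Acc 9: bank0 row1 -> MISS (open row1); precharges=5
Acc 10: bank1 row1 -> MISS (open row1); precharges=6
Acc 11: bank1 row3 -> MISS (open row3); precharges=7

Answer: M H M M M M M H M M M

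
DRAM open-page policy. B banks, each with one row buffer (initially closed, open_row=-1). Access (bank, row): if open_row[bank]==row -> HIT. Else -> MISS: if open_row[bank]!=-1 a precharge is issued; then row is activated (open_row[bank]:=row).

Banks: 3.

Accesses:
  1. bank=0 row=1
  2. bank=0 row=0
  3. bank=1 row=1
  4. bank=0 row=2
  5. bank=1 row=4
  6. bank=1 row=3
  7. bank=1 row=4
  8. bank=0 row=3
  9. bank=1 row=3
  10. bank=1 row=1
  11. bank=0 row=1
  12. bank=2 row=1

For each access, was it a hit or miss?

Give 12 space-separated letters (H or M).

Acc 1: bank0 row1 -> MISS (open row1); precharges=0
Acc 2: bank0 row0 -> MISS (open row0); precharges=1
Acc 3: bank1 row1 -> MISS (open row1); precharges=1
Acc 4: bank0 row2 -> MISS (open row2); precharges=2
Acc 5: bank1 row4 -> MISS (open row4); precharges=3
Acc 6: bank1 row3 -> MISS (open row3); precharges=4
Acc 7: bank1 row4 -> MISS (open row4); precharges=5
Acc 8: bank0 row3 -> MISS (open row3); precharges=6
Acc 9: bank1 row3 -> MISS (open row3); precharges=7
Acc 10: bank1 row1 -> MISS (open row1); precharges=8
Acc 11: bank0 row1 -> MISS (open row1); precharges=9
Acc 12: bank2 row1 -> MISS (open row1); precharges=9

Answer: M M M M M M M M M M M M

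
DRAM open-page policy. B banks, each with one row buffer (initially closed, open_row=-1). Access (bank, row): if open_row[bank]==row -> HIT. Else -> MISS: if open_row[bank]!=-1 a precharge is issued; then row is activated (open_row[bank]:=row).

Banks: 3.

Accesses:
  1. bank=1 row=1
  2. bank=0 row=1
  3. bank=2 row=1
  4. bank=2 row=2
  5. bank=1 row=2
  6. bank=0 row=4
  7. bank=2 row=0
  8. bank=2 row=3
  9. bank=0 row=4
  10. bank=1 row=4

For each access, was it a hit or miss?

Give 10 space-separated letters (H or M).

Answer: M M M M M M M M H M

Derivation:
Acc 1: bank1 row1 -> MISS (open row1); precharges=0
Acc 2: bank0 row1 -> MISS (open row1); precharges=0
Acc 3: bank2 row1 -> MISS (open row1); precharges=0
Acc 4: bank2 row2 -> MISS (open row2); precharges=1
Acc 5: bank1 row2 -> MISS (open row2); precharges=2
Acc 6: bank0 row4 -> MISS (open row4); precharges=3
Acc 7: bank2 row0 -> MISS (open row0); precharges=4
Acc 8: bank2 row3 -> MISS (open row3); precharges=5
Acc 9: bank0 row4 -> HIT
Acc 10: bank1 row4 -> MISS (open row4); precharges=6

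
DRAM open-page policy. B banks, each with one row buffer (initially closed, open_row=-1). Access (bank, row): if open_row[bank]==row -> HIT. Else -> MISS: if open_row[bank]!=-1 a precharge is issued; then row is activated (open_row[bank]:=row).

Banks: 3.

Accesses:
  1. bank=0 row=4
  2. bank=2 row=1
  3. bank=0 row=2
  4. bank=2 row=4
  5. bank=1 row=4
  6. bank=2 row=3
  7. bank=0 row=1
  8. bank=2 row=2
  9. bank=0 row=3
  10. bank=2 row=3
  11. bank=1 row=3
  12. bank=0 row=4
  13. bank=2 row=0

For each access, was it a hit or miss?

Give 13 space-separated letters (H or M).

Answer: M M M M M M M M M M M M M

Derivation:
Acc 1: bank0 row4 -> MISS (open row4); precharges=0
Acc 2: bank2 row1 -> MISS (open row1); precharges=0
Acc 3: bank0 row2 -> MISS (open row2); precharges=1
Acc 4: bank2 row4 -> MISS (open row4); precharges=2
Acc 5: bank1 row4 -> MISS (open row4); precharges=2
Acc 6: bank2 row3 -> MISS (open row3); precharges=3
Acc 7: bank0 row1 -> MISS (open row1); precharges=4
Acc 8: bank2 row2 -> MISS (open row2); precharges=5
Acc 9: bank0 row3 -> MISS (open row3); precharges=6
Acc 10: bank2 row3 -> MISS (open row3); precharges=7
Acc 11: bank1 row3 -> MISS (open row3); precharges=8
Acc 12: bank0 row4 -> MISS (open row4); precharges=9
Acc 13: bank2 row0 -> MISS (open row0); precharges=10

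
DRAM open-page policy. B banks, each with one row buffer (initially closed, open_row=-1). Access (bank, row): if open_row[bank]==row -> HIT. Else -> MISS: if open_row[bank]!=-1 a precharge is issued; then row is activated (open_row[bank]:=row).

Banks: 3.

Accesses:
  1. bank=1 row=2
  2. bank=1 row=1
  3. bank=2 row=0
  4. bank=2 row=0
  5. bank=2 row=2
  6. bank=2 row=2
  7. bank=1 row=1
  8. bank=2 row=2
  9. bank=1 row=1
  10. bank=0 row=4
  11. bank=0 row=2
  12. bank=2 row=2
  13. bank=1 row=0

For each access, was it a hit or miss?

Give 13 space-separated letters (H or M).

Acc 1: bank1 row2 -> MISS (open row2); precharges=0
Acc 2: bank1 row1 -> MISS (open row1); precharges=1
Acc 3: bank2 row0 -> MISS (open row0); precharges=1
Acc 4: bank2 row0 -> HIT
Acc 5: bank2 row2 -> MISS (open row2); precharges=2
Acc 6: bank2 row2 -> HIT
Acc 7: bank1 row1 -> HIT
Acc 8: bank2 row2 -> HIT
Acc 9: bank1 row1 -> HIT
Acc 10: bank0 row4 -> MISS (open row4); precharges=2
Acc 11: bank0 row2 -> MISS (open row2); precharges=3
Acc 12: bank2 row2 -> HIT
Acc 13: bank1 row0 -> MISS (open row0); precharges=4

Answer: M M M H M H H H H M M H M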